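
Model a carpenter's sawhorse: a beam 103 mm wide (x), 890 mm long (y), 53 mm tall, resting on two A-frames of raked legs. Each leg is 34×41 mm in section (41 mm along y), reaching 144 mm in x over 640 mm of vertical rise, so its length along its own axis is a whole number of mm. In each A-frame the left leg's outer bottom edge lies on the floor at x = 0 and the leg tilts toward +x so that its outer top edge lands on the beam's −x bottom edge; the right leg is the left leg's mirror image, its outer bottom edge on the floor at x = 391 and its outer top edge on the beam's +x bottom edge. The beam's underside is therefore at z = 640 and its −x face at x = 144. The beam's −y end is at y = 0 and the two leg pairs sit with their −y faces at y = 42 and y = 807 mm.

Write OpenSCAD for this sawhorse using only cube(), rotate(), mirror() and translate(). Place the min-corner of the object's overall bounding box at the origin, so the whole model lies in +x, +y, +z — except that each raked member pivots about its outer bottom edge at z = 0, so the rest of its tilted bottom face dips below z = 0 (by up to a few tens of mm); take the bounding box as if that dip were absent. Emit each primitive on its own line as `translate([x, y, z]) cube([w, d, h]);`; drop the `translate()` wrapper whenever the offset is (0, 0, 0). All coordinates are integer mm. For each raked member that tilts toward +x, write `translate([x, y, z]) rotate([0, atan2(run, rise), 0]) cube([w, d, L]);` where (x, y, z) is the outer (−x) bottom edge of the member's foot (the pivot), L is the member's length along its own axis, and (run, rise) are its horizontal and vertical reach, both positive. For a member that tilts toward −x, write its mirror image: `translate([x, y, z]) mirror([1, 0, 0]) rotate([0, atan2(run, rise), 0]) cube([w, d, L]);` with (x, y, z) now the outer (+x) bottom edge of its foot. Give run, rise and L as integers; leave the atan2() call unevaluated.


translate([144, 0, 640]) cube([103, 890, 53]);
translate([0, 42, 0]) rotate([0, atan2(144, 640), 0]) cube([34, 41, 656]);
translate([391, 42, 0]) mirror([1, 0, 0]) rotate([0, atan2(144, 640), 0]) cube([34, 41, 656]);
translate([0, 807, 0]) rotate([0, atan2(144, 640), 0]) cube([34, 41, 656]);
translate([391, 807, 0]) mirror([1, 0, 0]) rotate([0, atan2(144, 640), 0]) cube([34, 41, 656]);


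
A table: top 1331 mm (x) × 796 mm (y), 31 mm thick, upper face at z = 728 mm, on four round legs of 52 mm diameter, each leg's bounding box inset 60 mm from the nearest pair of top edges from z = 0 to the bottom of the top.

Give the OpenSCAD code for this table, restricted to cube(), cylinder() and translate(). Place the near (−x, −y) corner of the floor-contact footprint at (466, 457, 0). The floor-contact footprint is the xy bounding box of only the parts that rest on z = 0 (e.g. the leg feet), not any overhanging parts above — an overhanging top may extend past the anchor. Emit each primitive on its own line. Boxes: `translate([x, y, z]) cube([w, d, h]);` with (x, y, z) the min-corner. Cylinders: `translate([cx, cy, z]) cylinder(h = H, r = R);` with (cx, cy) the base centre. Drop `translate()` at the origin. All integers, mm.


translate([406, 397, 697]) cube([1331, 796, 31]);
translate([492, 483, 0]) cylinder(h = 697, r = 26);
translate([1651, 483, 0]) cylinder(h = 697, r = 26);
translate([492, 1107, 0]) cylinder(h = 697, r = 26);
translate([1651, 1107, 0]) cylinder(h = 697, r = 26);


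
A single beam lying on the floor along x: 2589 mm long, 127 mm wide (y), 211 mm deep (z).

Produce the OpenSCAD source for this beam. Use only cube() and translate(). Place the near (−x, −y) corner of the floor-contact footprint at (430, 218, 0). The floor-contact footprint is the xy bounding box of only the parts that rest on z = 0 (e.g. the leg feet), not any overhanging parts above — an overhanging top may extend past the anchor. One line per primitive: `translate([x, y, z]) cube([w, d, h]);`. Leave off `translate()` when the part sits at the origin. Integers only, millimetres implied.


translate([430, 218, 0]) cube([2589, 127, 211]);


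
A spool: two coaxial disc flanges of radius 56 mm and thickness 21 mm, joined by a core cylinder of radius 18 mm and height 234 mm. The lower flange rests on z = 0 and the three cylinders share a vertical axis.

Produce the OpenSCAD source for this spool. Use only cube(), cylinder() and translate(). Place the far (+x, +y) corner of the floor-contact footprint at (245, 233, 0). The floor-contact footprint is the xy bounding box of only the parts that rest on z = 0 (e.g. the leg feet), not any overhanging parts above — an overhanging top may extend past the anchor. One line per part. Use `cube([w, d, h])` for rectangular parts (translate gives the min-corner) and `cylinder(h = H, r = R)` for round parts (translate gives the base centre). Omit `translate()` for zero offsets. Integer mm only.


translate([189, 177, 0]) cylinder(h = 21, r = 56);
translate([189, 177, 21]) cylinder(h = 234, r = 18);
translate([189, 177, 255]) cylinder(h = 21, r = 56);


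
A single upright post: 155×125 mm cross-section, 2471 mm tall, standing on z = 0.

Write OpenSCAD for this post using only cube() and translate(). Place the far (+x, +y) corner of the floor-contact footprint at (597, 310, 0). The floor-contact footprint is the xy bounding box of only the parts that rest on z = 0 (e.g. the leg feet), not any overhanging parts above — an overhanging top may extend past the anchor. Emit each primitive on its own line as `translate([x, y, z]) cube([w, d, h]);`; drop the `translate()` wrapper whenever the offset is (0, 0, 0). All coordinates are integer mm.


translate([442, 185, 0]) cube([155, 125, 2471]);


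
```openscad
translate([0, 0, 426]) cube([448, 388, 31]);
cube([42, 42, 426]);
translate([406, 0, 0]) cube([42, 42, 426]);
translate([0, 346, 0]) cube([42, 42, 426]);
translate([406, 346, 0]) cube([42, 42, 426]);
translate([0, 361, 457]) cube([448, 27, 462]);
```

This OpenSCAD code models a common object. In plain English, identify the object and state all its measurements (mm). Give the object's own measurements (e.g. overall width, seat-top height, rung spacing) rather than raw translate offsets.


A chair. The seat is a 448×388×31 mm slab with its top at z = 457 mm, on four 42×42 mm corner legs (flush with the seat edges, standing on z = 0). A flat backrest 27 mm thick, 462 mm tall, spans the full seat width and rises from the seat top along its +y edge, rear face flush with the rear of the seat.


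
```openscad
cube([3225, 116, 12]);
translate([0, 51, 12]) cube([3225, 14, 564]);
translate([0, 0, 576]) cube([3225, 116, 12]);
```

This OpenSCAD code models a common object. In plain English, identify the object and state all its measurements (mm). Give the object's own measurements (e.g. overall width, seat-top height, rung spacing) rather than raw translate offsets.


An I-beam lying along x, 3225 mm long. Overall section height 588 mm. Two flanges 116 mm wide (y) and 12 mm thick, one on the floor and one at the top; a web 14 mm thick runs between them, centred on the flange width.


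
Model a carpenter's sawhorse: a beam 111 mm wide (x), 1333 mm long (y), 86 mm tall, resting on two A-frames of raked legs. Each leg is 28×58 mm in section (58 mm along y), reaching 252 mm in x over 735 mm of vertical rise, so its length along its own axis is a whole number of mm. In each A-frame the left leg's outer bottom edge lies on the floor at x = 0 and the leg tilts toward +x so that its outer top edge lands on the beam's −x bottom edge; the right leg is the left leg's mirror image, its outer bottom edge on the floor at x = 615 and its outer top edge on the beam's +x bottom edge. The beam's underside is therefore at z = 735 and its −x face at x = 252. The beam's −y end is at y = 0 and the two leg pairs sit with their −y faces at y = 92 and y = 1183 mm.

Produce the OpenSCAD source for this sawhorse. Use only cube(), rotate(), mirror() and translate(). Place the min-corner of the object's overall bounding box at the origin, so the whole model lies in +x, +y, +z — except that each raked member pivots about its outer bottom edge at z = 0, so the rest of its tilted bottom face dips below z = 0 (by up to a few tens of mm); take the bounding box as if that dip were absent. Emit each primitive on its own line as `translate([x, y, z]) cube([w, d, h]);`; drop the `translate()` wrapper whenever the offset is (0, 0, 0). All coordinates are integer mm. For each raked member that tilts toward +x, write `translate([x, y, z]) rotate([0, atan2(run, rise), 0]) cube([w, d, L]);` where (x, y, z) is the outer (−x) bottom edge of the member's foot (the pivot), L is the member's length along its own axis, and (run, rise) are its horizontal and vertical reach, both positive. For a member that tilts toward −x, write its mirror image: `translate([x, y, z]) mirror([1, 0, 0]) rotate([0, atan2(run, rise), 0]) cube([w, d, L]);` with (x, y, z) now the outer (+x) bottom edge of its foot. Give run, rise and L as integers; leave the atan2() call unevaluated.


translate([252, 0, 735]) cube([111, 1333, 86]);
translate([0, 92, 0]) rotate([0, atan2(252, 735), 0]) cube([28, 58, 777]);
translate([615, 92, 0]) mirror([1, 0, 0]) rotate([0, atan2(252, 735), 0]) cube([28, 58, 777]);
translate([0, 1183, 0]) rotate([0, atan2(252, 735), 0]) cube([28, 58, 777]);
translate([615, 1183, 0]) mirror([1, 0, 0]) rotate([0, atan2(252, 735), 0]) cube([28, 58, 777]);


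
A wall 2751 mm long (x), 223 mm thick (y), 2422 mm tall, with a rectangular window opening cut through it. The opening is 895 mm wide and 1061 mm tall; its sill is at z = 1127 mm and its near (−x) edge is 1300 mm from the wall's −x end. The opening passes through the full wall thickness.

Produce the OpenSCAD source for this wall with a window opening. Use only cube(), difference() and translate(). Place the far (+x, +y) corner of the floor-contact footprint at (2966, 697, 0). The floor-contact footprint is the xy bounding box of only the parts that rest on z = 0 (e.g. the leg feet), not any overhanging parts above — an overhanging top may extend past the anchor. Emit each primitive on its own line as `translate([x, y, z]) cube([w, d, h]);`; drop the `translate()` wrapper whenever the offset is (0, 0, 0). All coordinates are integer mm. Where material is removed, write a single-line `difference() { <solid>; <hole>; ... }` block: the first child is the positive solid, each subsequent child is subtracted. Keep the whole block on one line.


difference() { translate([215, 474, 0]) cube([2751, 223, 2422]); translate([1515, 474, 1127]) cube([895, 223, 1061]); }


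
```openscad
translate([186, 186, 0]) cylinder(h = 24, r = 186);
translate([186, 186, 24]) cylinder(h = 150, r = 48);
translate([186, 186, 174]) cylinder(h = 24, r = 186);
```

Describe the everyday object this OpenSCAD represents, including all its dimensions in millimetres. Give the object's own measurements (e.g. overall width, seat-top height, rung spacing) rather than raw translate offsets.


A spool: two coaxial disc flanges of radius 186 mm and thickness 24 mm, joined by a core cylinder of radius 48 mm and height 150 mm. The lower flange rests on z = 0 and the three cylinders share a vertical axis.


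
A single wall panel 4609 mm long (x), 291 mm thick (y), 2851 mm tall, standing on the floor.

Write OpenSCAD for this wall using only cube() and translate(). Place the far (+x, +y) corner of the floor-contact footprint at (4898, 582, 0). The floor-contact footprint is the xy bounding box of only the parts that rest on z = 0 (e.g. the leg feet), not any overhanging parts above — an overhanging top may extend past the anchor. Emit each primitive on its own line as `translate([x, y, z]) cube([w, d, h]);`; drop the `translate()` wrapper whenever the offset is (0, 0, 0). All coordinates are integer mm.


translate([289, 291, 0]) cube([4609, 291, 2851]);


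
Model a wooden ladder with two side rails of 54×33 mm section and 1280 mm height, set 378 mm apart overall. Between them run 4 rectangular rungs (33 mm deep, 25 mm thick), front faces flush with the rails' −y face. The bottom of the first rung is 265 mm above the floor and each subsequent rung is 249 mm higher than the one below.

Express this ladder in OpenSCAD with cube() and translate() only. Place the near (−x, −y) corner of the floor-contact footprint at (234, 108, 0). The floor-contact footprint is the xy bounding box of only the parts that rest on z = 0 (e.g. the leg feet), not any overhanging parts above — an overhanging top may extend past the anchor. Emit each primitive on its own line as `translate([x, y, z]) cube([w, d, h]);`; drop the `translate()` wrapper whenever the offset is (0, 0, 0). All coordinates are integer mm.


translate([234, 108, 0]) cube([54, 33, 1280]);
translate([558, 108, 0]) cube([54, 33, 1280]);
translate([288, 108, 265]) cube([270, 33, 25]);
translate([288, 108, 514]) cube([270, 33, 25]);
translate([288, 108, 763]) cube([270, 33, 25]);
translate([288, 108, 1012]) cube([270, 33, 25]);


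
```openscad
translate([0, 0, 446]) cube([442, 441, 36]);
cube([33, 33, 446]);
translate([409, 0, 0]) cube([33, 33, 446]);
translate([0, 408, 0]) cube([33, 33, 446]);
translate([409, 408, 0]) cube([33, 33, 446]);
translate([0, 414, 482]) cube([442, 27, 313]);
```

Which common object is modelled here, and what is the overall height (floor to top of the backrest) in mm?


A chair. The overall height is 795 mm.

A slab on four corner posts with a tall panel at the back — a chair. The seat slab sits at z = 446 with thickness 36, and the 313 mm backrest starts at the seat top, so the overall height is 446 + 36 + 313 = 795 mm.


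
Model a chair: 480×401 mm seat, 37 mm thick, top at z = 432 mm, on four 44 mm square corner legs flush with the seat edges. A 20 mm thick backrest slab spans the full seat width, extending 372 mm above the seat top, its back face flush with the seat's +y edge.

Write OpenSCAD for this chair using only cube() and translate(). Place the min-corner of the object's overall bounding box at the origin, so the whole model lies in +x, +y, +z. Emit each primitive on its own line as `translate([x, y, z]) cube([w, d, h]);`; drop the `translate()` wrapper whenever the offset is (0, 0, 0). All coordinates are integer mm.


translate([0, 0, 395]) cube([480, 401, 37]);
cube([44, 44, 395]);
translate([436, 0, 0]) cube([44, 44, 395]);
translate([0, 357, 0]) cube([44, 44, 395]);
translate([436, 357, 0]) cube([44, 44, 395]);
translate([0, 381, 432]) cube([480, 20, 372]);


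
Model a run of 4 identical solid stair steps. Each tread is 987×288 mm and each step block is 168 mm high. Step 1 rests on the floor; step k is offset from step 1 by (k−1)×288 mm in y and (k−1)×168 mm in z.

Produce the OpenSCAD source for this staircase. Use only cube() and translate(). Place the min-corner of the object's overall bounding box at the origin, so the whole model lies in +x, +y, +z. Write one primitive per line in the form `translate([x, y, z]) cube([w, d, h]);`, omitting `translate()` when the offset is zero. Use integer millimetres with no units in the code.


cube([987, 288, 168]);
translate([0, 288, 168]) cube([987, 288, 168]);
translate([0, 576, 336]) cube([987, 288, 168]);
translate([0, 864, 504]) cube([987, 288, 168]);


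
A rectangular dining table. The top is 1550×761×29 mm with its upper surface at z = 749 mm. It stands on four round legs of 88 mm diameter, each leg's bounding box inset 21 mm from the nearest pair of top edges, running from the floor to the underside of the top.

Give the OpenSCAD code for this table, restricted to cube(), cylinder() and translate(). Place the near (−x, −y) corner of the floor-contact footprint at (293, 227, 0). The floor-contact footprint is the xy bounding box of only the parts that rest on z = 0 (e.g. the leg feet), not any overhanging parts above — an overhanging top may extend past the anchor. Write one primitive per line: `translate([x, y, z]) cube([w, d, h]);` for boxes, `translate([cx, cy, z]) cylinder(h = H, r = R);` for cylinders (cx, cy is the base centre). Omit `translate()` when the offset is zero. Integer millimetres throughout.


// leg_h = 749 - 29 = 720
translate([272, 206, 720]) cube([1550, 761, 29]);
translate([337, 271, 0]) cylinder(h = 720, r = 44);
translate([1757, 271, 0]) cylinder(h = 720, r = 44);
translate([337, 902, 0]) cylinder(h = 720, r = 44);
translate([1757, 902, 0]) cylinder(h = 720, r = 44);


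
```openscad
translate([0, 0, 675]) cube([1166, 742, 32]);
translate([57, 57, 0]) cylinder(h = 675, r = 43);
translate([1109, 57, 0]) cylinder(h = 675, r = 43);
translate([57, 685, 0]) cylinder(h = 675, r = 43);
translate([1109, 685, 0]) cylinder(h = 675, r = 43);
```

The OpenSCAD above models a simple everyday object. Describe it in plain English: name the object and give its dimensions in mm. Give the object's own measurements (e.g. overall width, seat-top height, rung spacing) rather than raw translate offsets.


A table: top 1166 mm (x) × 742 mm (y), 32 mm thick, upper face at z = 707 mm, on four round legs of 86 mm diameter, each leg's bounding box inset 14 mm from the nearest pair of top edges from z = 0 to the bottom of the top.


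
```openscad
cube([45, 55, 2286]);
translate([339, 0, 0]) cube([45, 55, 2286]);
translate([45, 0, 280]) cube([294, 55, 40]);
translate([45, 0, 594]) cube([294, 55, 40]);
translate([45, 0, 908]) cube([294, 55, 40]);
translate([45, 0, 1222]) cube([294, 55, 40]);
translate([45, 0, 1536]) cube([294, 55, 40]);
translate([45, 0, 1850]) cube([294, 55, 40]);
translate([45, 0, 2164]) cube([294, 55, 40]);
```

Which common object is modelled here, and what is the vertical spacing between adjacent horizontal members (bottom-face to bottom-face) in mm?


A ladder. The rung spacing is 314 mm.

Two tall 45×55 posts with 7 short bars between them — a ladder. Adjacent rungs sit at z = 280 and z = 594, so the spacing is 594 − 280 = 314 mm.


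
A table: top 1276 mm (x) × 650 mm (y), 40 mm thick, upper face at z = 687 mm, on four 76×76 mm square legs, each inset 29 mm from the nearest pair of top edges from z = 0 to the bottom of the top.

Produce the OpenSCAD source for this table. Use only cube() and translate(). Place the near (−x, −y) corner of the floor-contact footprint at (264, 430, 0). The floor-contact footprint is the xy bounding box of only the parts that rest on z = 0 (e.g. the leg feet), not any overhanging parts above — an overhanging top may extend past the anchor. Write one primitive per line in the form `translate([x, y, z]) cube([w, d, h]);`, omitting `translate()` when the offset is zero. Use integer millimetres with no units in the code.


translate([235, 401, 647]) cube([1276, 650, 40]);
translate([264, 430, 0]) cube([76, 76, 647]);
translate([1406, 430, 0]) cube([76, 76, 647]);
translate([264, 946, 0]) cube([76, 76, 647]);
translate([1406, 946, 0]) cube([76, 76, 647]);


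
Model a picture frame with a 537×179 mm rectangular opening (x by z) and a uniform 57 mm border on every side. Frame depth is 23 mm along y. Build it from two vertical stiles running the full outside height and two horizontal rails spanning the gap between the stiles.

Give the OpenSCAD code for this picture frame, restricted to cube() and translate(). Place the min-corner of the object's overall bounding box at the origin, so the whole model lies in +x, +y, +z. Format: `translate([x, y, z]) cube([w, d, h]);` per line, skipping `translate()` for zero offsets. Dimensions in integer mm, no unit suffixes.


cube([57, 23, 293]);
translate([594, 0, 0]) cube([57, 23, 293]);
translate([57, 0, 0]) cube([537, 23, 57]);
translate([57, 0, 236]) cube([537, 23, 57]);


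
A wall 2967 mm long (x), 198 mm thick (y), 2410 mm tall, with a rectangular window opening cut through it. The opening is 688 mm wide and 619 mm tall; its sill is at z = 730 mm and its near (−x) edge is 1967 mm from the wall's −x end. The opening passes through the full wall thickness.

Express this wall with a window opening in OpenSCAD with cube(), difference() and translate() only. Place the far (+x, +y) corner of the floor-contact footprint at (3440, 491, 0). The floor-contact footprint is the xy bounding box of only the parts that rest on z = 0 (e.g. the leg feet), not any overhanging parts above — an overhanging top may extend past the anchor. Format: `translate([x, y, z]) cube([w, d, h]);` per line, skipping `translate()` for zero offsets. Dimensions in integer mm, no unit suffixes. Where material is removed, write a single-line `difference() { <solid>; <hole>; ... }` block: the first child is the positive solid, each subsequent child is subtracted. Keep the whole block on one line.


difference() { translate([473, 293, 0]) cube([2967, 198, 2410]); translate([2440, 293, 730]) cube([688, 198, 619]); }


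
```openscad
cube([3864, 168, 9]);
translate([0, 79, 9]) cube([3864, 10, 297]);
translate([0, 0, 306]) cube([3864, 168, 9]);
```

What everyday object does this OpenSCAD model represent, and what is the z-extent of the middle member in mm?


An I-beam. The web height is 297 mm.

Two wide flanges with a thin centred web — an I-beam. Overall 315 mm minus two 9 mm flanges gives a web of 315 − 2·9 = 297 mm.


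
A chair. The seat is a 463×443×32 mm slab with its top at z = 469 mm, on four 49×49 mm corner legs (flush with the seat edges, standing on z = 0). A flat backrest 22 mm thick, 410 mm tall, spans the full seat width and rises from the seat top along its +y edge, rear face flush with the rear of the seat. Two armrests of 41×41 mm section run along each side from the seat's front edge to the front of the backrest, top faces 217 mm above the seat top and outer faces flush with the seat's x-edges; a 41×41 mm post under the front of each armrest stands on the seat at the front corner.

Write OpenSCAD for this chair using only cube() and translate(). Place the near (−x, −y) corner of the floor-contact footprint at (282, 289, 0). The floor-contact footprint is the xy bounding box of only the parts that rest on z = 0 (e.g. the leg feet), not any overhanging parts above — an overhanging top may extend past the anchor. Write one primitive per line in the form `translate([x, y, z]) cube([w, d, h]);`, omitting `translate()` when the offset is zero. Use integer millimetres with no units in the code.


translate([282, 289, 437]) cube([463, 443, 32]);
translate([282, 289, 0]) cube([49, 49, 437]);
translate([696, 289, 0]) cube([49, 49, 437]);
translate([282, 683, 0]) cube([49, 49, 437]);
translate([696, 683, 0]) cube([49, 49, 437]);
translate([282, 710, 469]) cube([463, 22, 410]);
translate([282, 289, 645]) cube([41, 421, 41]);
translate([704, 289, 645]) cube([41, 421, 41]);
translate([282, 289, 469]) cube([41, 41, 176]);
translate([704, 289, 469]) cube([41, 41, 176]);


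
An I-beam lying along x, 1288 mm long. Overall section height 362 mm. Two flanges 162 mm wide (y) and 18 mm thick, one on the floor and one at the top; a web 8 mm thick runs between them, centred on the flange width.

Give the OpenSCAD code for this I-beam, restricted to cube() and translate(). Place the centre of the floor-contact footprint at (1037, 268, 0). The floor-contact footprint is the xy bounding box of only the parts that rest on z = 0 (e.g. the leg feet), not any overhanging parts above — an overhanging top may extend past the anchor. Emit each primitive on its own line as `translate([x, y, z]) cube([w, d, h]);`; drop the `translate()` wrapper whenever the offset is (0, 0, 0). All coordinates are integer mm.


translate([393, 187, 0]) cube([1288, 162, 18]);
translate([393, 264, 18]) cube([1288, 8, 326]);
translate([393, 187, 344]) cube([1288, 162, 18]);


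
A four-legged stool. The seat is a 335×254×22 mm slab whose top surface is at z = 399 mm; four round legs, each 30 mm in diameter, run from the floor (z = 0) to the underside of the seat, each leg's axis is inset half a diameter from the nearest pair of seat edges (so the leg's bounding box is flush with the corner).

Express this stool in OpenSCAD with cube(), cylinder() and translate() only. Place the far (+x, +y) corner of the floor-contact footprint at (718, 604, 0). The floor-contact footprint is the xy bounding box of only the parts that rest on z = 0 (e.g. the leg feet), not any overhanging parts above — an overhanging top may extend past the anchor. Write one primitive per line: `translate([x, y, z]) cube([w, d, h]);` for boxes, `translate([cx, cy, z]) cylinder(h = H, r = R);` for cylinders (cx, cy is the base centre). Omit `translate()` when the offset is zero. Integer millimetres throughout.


// leg_h = 399 - 22 = 377
translate([383, 350, 377]) cube([335, 254, 22]);
translate([398, 365, 0]) cylinder(h = 377, r = 15);
translate([703, 365, 0]) cylinder(h = 377, r = 15);
translate([398, 589, 0]) cylinder(h = 377, r = 15);
translate([703, 589, 0]) cylinder(h = 377, r = 15);


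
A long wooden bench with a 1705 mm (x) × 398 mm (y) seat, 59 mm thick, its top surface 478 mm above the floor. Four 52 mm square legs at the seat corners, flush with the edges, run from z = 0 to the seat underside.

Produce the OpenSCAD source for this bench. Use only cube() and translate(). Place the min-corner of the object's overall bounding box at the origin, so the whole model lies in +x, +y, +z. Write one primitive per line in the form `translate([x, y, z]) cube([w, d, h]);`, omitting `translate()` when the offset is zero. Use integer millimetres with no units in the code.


translate([0, 0, 419]) cube([1705, 398, 59]);
cube([52, 52, 419]);
translate([0, 346, 0]) cube([52, 52, 419]);
translate([1653, 0, 0]) cube([52, 52, 419]);
translate([1653, 346, 0]) cube([52, 52, 419]);


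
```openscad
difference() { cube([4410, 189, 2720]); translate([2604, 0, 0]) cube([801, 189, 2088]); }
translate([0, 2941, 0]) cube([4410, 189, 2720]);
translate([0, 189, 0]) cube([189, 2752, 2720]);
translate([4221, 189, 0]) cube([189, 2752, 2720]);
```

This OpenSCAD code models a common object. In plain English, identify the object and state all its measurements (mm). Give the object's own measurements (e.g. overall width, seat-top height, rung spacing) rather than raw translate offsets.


A single room: four walls, each 2720 mm tall and 189 mm thick, enclosing an outside footprint 4410×3130 mm (x × y), no floor or roof. The front and back walls (−y and +y sides) run the full x-width; the side walls fit between their inner faces. A door opening 801 mm wide and 2088 mm tall is cut through the front wall from the floor up, its −x edge 2604 mm from the wall's −x end.


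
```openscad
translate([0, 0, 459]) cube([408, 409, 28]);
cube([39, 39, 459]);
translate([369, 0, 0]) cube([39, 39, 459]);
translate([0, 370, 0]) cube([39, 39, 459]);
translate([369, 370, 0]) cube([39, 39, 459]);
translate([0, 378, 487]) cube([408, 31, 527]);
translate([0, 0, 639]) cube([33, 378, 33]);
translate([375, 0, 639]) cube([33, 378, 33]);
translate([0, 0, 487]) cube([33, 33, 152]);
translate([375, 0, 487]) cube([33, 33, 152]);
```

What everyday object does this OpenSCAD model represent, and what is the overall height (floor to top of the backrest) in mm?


A chair. The overall height is 1014 mm.

A slab on four corner posts with a tall panel at the back — a chair. The seat slab sits at z = 459 with thickness 28, and the 527 mm backrest starts at the seat top, so the overall height is 459 + 28 + 527 = 1014 mm.


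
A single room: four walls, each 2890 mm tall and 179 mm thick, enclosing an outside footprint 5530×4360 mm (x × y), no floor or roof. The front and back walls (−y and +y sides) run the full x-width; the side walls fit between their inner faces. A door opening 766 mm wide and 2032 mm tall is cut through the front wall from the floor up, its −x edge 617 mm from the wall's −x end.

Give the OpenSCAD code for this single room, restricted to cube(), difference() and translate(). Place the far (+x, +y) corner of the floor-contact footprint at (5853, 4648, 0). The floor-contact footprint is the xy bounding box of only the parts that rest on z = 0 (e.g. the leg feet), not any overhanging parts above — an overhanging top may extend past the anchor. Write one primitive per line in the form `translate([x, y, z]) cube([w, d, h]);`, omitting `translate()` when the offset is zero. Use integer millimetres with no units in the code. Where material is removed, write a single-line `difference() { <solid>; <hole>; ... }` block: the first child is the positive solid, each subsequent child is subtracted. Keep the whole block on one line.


difference() { translate([323, 288, 0]) cube([5530, 179, 2890]); translate([940, 288, 0]) cube([766, 179, 2032]); }
translate([323, 4469, 0]) cube([5530, 179, 2890]);
translate([323, 467, 0]) cube([179, 4002, 2890]);
translate([5674, 467, 0]) cube([179, 4002, 2890]);


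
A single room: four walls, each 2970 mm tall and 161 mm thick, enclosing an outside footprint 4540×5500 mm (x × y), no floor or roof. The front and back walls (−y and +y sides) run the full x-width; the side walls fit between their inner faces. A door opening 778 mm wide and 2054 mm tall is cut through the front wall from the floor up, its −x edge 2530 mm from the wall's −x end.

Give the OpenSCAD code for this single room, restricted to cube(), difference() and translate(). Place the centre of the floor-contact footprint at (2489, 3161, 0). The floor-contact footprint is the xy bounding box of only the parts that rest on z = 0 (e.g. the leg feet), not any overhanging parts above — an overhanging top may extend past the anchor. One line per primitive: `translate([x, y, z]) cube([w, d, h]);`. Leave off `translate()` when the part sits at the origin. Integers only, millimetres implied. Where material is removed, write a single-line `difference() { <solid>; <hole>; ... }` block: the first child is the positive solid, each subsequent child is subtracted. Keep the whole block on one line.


difference() { translate([219, 411, 0]) cube([4540, 161, 2970]); translate([2749, 411, 0]) cube([778, 161, 2054]); }
translate([219, 5750, 0]) cube([4540, 161, 2970]);
translate([219, 572, 0]) cube([161, 5178, 2970]);
translate([4598, 572, 0]) cube([161, 5178, 2970]);


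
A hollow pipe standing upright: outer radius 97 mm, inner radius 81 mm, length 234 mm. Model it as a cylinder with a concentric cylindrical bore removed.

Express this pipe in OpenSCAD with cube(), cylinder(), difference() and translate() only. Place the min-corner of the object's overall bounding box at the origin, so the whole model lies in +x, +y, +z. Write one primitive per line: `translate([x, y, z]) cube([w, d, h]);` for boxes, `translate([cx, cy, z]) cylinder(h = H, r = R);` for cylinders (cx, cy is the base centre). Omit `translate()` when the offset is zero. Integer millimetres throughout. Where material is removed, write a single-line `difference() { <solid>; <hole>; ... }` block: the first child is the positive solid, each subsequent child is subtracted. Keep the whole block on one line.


difference() { translate([97, 97, 0]) cylinder(h = 234, r = 97); translate([97, 97, 0]) cylinder(h = 234, r = 81); }


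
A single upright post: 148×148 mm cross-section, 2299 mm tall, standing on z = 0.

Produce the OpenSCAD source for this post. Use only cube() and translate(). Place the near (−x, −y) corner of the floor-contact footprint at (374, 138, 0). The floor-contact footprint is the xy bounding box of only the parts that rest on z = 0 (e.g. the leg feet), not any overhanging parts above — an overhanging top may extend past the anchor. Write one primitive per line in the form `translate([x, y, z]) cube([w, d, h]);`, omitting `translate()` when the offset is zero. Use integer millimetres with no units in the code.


translate([374, 138, 0]) cube([148, 148, 2299]);


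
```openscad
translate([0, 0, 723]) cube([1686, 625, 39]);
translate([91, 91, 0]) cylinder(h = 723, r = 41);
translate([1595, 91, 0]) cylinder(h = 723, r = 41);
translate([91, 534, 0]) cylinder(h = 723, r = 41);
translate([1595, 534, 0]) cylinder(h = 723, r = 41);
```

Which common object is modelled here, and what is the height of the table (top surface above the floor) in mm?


A table. The table height is 762 mm.

A 1686×625×39 slab sits at z = 723 on four Ø82 mm round legs — a table. The top surface is at 723 + 39 = 762 mm.


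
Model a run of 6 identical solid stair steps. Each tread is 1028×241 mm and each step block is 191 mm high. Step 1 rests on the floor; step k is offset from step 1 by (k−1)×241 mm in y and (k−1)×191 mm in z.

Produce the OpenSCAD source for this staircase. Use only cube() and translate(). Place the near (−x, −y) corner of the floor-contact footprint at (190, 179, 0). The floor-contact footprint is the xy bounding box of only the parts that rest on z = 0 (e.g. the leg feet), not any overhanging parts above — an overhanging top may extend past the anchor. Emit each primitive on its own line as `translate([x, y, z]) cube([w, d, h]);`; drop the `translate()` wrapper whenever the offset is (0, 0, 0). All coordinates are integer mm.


translate([190, 179, 0]) cube([1028, 241, 191]);
translate([190, 420, 191]) cube([1028, 241, 191]);
translate([190, 661, 382]) cube([1028, 241, 191]);
translate([190, 902, 573]) cube([1028, 241, 191]);
translate([190, 1143, 764]) cube([1028, 241, 191]);
translate([190, 1384, 955]) cube([1028, 241, 191]);


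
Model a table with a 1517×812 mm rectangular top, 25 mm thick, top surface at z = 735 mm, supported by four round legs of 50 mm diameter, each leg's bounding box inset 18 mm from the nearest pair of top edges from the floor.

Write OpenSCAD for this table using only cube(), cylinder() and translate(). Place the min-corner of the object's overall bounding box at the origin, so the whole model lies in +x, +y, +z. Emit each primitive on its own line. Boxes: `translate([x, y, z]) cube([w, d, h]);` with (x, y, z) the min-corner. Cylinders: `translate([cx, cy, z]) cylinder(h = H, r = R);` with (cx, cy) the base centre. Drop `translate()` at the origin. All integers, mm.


// leg_h = 735 - 25 = 710
translate([0, 0, 710]) cube([1517, 812, 25]);
translate([43, 43, 0]) cylinder(h = 710, r = 25);
translate([1474, 43, 0]) cylinder(h = 710, r = 25);
translate([43, 769, 0]) cylinder(h = 710, r = 25);
translate([1474, 769, 0]) cylinder(h = 710, r = 25);


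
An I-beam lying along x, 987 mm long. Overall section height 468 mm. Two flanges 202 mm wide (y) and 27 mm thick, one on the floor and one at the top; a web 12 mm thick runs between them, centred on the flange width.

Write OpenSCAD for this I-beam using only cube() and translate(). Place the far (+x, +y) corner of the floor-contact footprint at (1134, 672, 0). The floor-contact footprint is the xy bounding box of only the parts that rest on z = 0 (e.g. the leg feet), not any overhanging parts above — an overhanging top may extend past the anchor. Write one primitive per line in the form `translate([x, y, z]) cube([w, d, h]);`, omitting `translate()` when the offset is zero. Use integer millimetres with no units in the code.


translate([147, 470, 0]) cube([987, 202, 27]);
translate([147, 565, 27]) cube([987, 12, 414]);
translate([147, 470, 441]) cube([987, 202, 27]);


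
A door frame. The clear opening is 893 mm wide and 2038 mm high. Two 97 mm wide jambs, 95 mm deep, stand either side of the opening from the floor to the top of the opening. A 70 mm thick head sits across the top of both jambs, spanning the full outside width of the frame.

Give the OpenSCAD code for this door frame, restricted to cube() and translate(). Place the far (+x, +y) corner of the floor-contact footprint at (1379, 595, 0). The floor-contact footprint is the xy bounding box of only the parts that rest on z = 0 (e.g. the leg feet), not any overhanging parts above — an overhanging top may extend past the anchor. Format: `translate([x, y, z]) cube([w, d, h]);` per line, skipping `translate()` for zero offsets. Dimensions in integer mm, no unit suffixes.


translate([292, 500, 0]) cube([97, 95, 2038]);
translate([1282, 500, 0]) cube([97, 95, 2038]);
translate([292, 500, 2038]) cube([1087, 95, 70]);


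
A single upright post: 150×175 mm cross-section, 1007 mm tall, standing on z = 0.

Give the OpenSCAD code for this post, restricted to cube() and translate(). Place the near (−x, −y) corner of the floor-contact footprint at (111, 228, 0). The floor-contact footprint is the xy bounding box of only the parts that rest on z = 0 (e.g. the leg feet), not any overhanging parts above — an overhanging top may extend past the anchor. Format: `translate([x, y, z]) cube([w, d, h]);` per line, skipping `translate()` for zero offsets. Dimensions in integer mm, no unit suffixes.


translate([111, 228, 0]) cube([150, 175, 1007]);


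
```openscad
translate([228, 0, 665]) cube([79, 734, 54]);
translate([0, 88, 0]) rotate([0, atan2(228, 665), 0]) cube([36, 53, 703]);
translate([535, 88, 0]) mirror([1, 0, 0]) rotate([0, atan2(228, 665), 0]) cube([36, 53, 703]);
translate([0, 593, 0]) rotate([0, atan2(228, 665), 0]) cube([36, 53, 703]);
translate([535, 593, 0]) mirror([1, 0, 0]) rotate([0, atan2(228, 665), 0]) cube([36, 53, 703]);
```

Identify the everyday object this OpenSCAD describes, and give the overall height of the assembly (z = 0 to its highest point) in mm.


A sawhorse. The overall height is 719 mm.

A beam across two mirrored pairs of raked legs — a sawhorse. The beam's underside is at z = 665 (matching the legs' vertical rise in atan2(228, 665)) and the beam is 54 mm tall, so its top is at 665 + 54 = 719 mm. The raked legs top out at the beam's underside, so that is the highest point.


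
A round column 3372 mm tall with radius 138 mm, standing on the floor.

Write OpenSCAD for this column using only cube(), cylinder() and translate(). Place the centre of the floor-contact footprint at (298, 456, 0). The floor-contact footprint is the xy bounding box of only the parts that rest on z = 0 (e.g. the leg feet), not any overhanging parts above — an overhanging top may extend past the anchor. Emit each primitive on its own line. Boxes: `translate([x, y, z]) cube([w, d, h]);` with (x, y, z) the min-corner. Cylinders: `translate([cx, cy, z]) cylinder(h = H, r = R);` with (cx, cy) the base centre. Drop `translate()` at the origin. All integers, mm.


translate([298, 456, 0]) cylinder(h = 3372, r = 138);


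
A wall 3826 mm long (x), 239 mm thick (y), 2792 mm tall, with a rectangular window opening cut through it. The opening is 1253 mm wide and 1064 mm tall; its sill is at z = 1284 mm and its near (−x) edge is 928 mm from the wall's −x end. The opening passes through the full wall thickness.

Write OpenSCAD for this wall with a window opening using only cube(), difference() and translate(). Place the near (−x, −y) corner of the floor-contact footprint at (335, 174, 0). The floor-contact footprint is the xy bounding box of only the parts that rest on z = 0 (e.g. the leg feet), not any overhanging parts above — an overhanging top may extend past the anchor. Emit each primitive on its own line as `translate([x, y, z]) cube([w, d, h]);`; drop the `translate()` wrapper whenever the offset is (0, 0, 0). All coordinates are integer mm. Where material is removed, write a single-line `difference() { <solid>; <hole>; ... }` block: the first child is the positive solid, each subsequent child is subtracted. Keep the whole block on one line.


difference() { translate([335, 174, 0]) cube([3826, 239, 2792]); translate([1263, 174, 1284]) cube([1253, 239, 1064]); }


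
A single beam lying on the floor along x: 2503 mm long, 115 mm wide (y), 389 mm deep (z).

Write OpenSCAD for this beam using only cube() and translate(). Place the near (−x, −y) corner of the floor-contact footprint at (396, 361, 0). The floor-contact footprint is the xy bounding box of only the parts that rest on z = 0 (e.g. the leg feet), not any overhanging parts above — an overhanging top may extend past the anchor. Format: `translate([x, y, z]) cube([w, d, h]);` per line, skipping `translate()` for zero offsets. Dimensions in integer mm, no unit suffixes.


translate([396, 361, 0]) cube([2503, 115, 389]);
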